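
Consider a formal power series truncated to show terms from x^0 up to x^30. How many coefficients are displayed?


From x^0 to x^30 inclusive, the count is 30 - 0 + 1 = 31.

31


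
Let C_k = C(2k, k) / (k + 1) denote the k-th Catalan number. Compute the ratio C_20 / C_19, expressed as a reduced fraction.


Using C_k = (2k)! / (k! (k+1)!), the ratio C_{k+1}/C_k simplifies to
C_{k+1}/C_k = [(2k+2)! / ((k+1)! (k+2)!)] * [k! (k+1)! / (2k)!]
 = (2k+2)(2k+1) / ((k+1)(k+2)) = 2(2k+1) / (k+2).
For k = 19: 2(2*19 + 1) / (19 + 2) = 78/21 = 26/7.

26/7


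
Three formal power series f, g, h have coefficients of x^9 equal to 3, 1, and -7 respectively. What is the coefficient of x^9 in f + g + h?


Series addition is componentwise:
3 + 1 + -7
= -3

-3


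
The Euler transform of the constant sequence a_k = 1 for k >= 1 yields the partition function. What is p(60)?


The Euler transform converts the sequence a_k = 1 into the number of integer partitions.
Using the recurrence or dynamic programming:
p(60) = 966467

966467


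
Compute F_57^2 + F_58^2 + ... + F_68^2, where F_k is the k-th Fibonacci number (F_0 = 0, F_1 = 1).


There is a standard identity sum_{k=0}^{N} F_k^2 = F_N * F_{N+1} (proved inductively from the telescoping relation F_k^2 = F_k F_{k+1} - F_{k-1} F_k). Then
sum_{k=57}^{68} F_k^2 = F_68 F_69 - F_56 F_57.
Computing: F_68 = 72723460248141, F_69 = 117669030460994, F_56 = 225851433717, F_57 = 365435296162.
Sum = 72723460248141 * 117669030460994 - 225851433717 * 365435296162 = 8557216525081820622654018000.

8557216525081820622654018000


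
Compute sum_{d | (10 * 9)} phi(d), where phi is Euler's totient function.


First, 10 * 9 = 90. One classical identity is sum_{d | n} phi(d) = n (each k in [1, n] has a unique gcd with n, and among the k's with gcd(k, n) = n/d there are phi(d) of them). So the sum equals 90. We also verify directly:
Divisors of 90: 1, 2, 3, 5, 6, 9, 10, 15, 18, 30, 45, 90.
phi values: 1, 1, 2, 4, 2, 6, 4, 8, 6, 8, 24, 24.
Sum = 90.

90


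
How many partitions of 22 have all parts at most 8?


Using the generating function (1-x)^(-1)(1-x^2)^(-1)...(1-x^8)^(-1),
the coefficient of x^22 counts these restricted partitions.
Result = 638

638


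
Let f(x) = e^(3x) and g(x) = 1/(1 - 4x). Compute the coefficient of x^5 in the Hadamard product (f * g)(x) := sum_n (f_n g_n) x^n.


Expanding: f_k = 3^k/k! (from e^(3x)) and g_k = 4^k (from 1/(1 - 4x)). So the Hadamard coefficient (f * g)_k = 3^k 4^k / k! = (12)^k / k!.
For k = 5: 12^5/5! = 248832/120 = 10368/5.

10368/5


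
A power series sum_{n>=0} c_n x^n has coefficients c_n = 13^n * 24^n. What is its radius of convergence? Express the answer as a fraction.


By the root test (Cauchy-Hadamard), the radius is R = 1 / limsup_n |c_n|^(1/n).
Here |c_n|^(1/n) = (13^n * 24^n)^(1/n) = 13 * 24 = 312 for all n.
So R = 1/312 = 1/312.

1/312


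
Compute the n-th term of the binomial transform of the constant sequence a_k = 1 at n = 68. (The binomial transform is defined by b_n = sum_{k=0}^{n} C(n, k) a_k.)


With a_k = 1 for all k, b_n = sum_{k=0}^{n} C(n, k) = 2^n by the binomial theorem.
For n = 68: 2^68 = 295147905179352825856.

295147905179352825856


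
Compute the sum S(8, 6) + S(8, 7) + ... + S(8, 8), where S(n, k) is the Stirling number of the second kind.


By definition, S(n, k) counts partitions of an n-set into exactly k nonempty blocks.
Computing row n = 8 for k = 6..8:
S(8, k): 266, 28, 1
Sum = 295.

295


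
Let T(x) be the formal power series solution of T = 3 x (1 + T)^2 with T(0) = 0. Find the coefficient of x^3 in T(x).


Apply the Lagrange inversion formula: if T = 3 x * phi(T) with phi(t) = (1 + t)^2, then [x^n] T = 3^n * (1/n) [t^(n-1)] phi(t)^n = 3^n * (1/n) [t^(n-1)] (1 + t)^(2n) = 3^n * (1/n) C(2n, n-1).
Using the identity C(2n, n-1) = C(2n, n) * n / (n+1), the unscaled factor equals C(2n, n) / (n+1) = C_n, the n-th Catalan number.
For n = 3: C_3 = C(6, 3) / 4 = 20/4 = 5.
With the 3^3 = 27 factor, the coefficient is 27 * 5 = 135.

135


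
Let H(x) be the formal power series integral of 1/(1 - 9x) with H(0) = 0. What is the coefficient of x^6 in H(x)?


1/(1 - 9x) = sum_{k>=0} 9^k x^k. Integrating termwise with H(0) = 0:
H(x) = sum_{k>=0} 9^k x^(k+1) / (k+1) = sum_{m>=1} 9^(m-1) x^m / m.
For m = 6: 9^5/6 = 59049/6 = 19683/2.

19683/2


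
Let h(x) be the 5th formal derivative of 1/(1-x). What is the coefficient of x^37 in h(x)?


Differentiating 5 times: d^5/dx^5 [1/(1-x)] = 5!/(1-x)^6.
The expansion 1/(1-x)^6 = sum_{k>=0} C(k+5, 5) x^k, so the coefficient of x^n in 5!/(1-x)^6 is 5! * C(n+5, 5).
For n = 37: 120 * C(42, 5) = 120 * 850668 = 102080160

102080160


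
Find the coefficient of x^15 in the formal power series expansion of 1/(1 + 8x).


Write 1/(1 + c x) = 1/(1 - (-c) x) and apply the geometric-series identity
1/(1 - y) = sum_{k>=0} y^k to get 1/(1 + c x) = sum_{k>=0} (-c)^k x^k.
So the coefficient of x^k is (-c)^k = (-1)^k * c^k.
Here c = 8 and k = 15:
(-8)^15 = -1 * 35184372088832 = -35184372088832

-35184372088832


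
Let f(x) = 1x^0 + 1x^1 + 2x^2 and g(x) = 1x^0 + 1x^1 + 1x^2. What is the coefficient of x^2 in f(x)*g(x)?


Cauchy product at x^2:
1*1 + 1*1 + 2*1
= 4

4


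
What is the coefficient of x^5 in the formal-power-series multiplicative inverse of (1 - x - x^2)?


Let the inverse be f(x) = sum_{k>=0} a_k x^k. From f(x) * (1 - x - x^2) = 1 and matching coefficients:
 x^0: a_0 = 1.
 x^1: a_1 - a_0 = 0, so a_1 = 1.
 x^k (k >= 2): a_k - a_{k-1} - a_{k-2} = 0, i.e. a_k = a_{k-1} + a_{k-2}.
This is the Fibonacci-type recurrence shifted so that a_0 = a_1 = 1.
Iterating: a_0=1, a_1=1, a_2=2, a_3=3, a_4=5, a_5=8
a_5 = 8.

8


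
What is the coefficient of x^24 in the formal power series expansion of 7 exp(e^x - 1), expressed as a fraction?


exp(e^x - 1) is the exponential generating function for the Bell numbers Bell_k: exp(e^x - 1) = sum_{k>=0} Bell_k x^k / k!.
So the coefficient of x^24 in 7 exp(e^x - 1) is 7 Bell_24 / 24!.
Computing: Bell_24 = 445958869294805289 and 24! = 620448401733239439360000, giving
7 * 445958869294805289/620448401733239439360000 = 148652956431601763/29545161987297116160000.

148652956431601763/29545161987297116160000


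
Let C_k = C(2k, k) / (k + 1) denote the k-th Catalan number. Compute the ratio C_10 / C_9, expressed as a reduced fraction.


Using C_k = (2k)! / (k! (k+1)!), the ratio C_{k+1}/C_k simplifies to
C_{k+1}/C_k = [(2k+2)! / ((k+1)! (k+2)!)] * [k! (k+1)! / (2k)!]
 = (2k+2)(2k+1) / ((k+1)(k+2)) = 2(2k+1) / (k+2).
For k = 9: 2(2*9 + 1) / (9 + 2) = 38/11 = 38/11.

38/11


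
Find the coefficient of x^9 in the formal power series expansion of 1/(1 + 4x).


Write 1/(1 + c x) = 1/(1 - (-c) x) and apply the geometric-series identity
1/(1 - y) = sum_{k>=0} y^k to get 1/(1 + c x) = sum_{k>=0} (-c)^k x^k.
So the coefficient of x^k is (-c)^k = (-1)^k * c^k.
Here c = 4 and k = 9:
(-4)^9 = -1 * 262144 = -262144

-262144


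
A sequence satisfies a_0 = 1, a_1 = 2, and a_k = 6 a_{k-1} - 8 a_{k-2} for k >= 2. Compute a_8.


The characteristic equation is t^2 - 6 t + 8 = 0, with roots r_1 = 4 and r_2 = 2 (so c_1 = r_1 + r_2, c_2 = -r_1 r_2 as required).
One can use the closed form a_n = A r_1^n + B r_2^n, but direct iteration is more reliable:
a_0 = 1, a_1 = 2, a_2 = 4, a_3 = 8, a_4 = 16, a_5 = 32, a_6 = 64, a_7 = 128, a_8 = 256.
So a_8 = 256.

256


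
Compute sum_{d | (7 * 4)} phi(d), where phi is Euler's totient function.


First, 7 * 4 = 28. One classical identity is sum_{d | n} phi(d) = n (each k in [1, n] has a unique gcd with n, and among the k's with gcd(k, n) = n/d there are phi(d) of them). So the sum equals 28. We also verify directly:
Divisors of 28: 1, 2, 4, 7, 14, 28.
phi values: 1, 1, 2, 6, 6, 12.
Sum = 28.

28


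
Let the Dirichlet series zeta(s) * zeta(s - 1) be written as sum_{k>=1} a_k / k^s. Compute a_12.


Convolution gives a_k = sum_{d | k} d * 1 = sum_{d | k} d = sigma(k), the sum of positive divisors of k.
For k = 12, the divisors are 1, 2, 3, 4, 6, 12, so
sigma(12) = 1 + 2 + 3 + 4 + 6 + 12 = 28.

28


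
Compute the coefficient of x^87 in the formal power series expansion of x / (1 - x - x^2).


Let f(x) = sum_{k>=0} a_k x^k. Multiplying f(x) * (1 - x - x^2) = x and matching coefficients gives a_0 = 0, a_1 = 1, and a_k = a_{k-1} + a_{k-2} for k >= 2. These are the Fibonacci numbers F_k.
Iterating from F_0 = 0, F_1 = 1:
F_0=0, F_1=1, F_2=1, F_3=2, F_4=3, F_5=5, F_6=8, F_7=13, F_8=21, F_9=34, ...
F_87 = 679891637638612258.

679891637638612258


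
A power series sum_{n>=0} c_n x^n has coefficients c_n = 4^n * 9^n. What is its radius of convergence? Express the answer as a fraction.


By the root test (Cauchy-Hadamard), the radius is R = 1 / limsup_n |c_n|^(1/n).
Here |c_n|^(1/n) = (4^n * 9^n)^(1/n) = 4 * 9 = 36 for all n.
So R = 1/36 = 1/36.

1/36


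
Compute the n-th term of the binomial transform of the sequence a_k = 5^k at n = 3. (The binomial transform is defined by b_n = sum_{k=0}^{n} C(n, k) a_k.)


With a_k = 5^k, b_n = sum_{k=0}^{n} C(n, k) 5^k = (1 + 5)^n by the binomial theorem.
For n = 3: (1 + 5)^3 = 6^3 = 216.

216


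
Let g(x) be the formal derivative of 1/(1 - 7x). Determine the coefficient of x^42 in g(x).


Differentiate termwise: d/dx sum_{k>=0} 7^k x^k = sum_{k>=1} k 7^k x^(k-1) = sum_{j>=0} (j+1) 7^(j+1) x^j.
Equivalently, d/dx [1/(1 - 7x)] = 7/(1 - 7x)^2.
For j = 42: 43 * 7^43 = 43 * 2183814375991796599109312252753832343 = 93904018167647253761700426868414790749.

93904018167647253761700426868414790749


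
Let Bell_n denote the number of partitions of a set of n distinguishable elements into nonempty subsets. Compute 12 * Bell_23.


Bell_23 can be computed from the Bell triangle or from Dobinski's identity Bell_n = (1/e) * sum_{k>=0} k^n / k!.
Computing Bell_23 = 44152005855084346.
Then 12 * 44152005855084346 = 529824070261012152.

529824070261012152


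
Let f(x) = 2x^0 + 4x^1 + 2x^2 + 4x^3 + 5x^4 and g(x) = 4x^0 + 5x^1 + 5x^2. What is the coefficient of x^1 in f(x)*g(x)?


Cauchy product at x^1:
2*5 + 4*4
= 26

26


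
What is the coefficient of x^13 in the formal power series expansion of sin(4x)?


The Maclaurin series is sin(t) = sum_{k>=0} (-1)^k t^(2k+1) / (2k+1)!, so substituting t = 4x, only odd powers of x are nonzero, with coefficient of x^(2k+1) equal to (-1)^k 4^(2k+1) / (2k+1)!.
Write 13 = 2*6 + 1, giving the coefficient (-1)^6 * 4^13 / 13! = 67108864/6227020800 = 65536/6081075.

65536/6081075


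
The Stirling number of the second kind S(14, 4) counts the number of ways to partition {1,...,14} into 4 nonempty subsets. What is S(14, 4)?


Using the explicit formula S(n,k) = (1/k!) sum_{j=0}^{k} (-1)^(k-j) C(k,j) j^n:
S(14, 4) = 10391745
Equivalently, S(n,k) is n! times the coefficient of x^n in the EGF (e^x - 1)^k / k!.

10391745


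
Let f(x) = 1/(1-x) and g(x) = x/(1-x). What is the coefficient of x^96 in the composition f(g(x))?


First simplify the composition: f(g(x)) = 1/(1 - x/(1-x)) = (1-x)/((1-x) - x) = (1-x)/(1-2x).
Now extract the coefficient. Write (1-x)/(1-2x) = 1/(1-2x) - x/(1-2x).
The coefficient of x^n in 1/(1-2x) is 2^n, and in x/(1-2x) is 2^(n-1) (for n >= 1).
So the coefficient of x^96 is 2^96 - 2^95 = 79228162514264337593543950336 - 39614081257132168796771975168 = 39614081257132168796771975168.

39614081257132168796771975168


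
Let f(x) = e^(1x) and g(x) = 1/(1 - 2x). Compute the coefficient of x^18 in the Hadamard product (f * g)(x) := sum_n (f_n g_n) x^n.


Expanding: f_k = 1^k/k! (from e^(1x)) and g_k = 2^k (from 1/(1 - 2x)). So the Hadamard coefficient (f * g)_k = 1^k 2^k / k! = (2)^k / k!.
For k = 18: 2^18/18! = 262144/6402373705728000 = 4/97692469875.

4/97692469875


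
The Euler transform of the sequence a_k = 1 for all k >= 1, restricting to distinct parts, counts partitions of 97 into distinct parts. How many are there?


Partitions of 97 into distinct parts can be computed via generating function.
Product (1+x)(1+x^2)(1+x^3)...
The coefficient of x^97 = 345856

345856


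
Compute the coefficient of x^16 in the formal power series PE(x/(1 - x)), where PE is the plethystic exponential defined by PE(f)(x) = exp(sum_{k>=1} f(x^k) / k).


For f(x) = x/(1 - x) we have
sum_{k>=1} f(x^k) / k = sum_{k>=1} (1/k) * x^k / (1 - x^k) = sum_{k, m >= 1} x^(k m) / k,
which after exponentiating simplifies to
PE(x/(1 - x)) = prod_{k>=1} 1 / (1 - x^k).
This is the generating function for the partition function p(n), so the coefficient of x^16 is p(16).
Computing p(16) by dynamic programming over parts 1, 2, ..., 16: p(16) = 231.

231


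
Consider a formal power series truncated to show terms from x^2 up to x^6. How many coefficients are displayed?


From x^2 to x^6 inclusive, the count is 6 - 2 + 1 = 5.

5


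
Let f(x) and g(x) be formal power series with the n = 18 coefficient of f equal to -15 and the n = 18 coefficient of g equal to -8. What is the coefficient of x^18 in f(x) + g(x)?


Addition of formal power series is termwise.
The coefficient of x^18 in f + g = -15 + -8
= -23

-23


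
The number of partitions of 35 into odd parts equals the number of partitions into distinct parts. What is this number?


Computing partitions of 35 into odd parts (1, 3, 5, ...):
Using the generating function prod_{k>=0} 1/(1-x^(2k+1)),
the count is 585

585


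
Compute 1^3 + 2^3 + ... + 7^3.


This power sum has a closed form given by Faulhaber's formula
sum_{k=1}^{m} k^p = (1 / (p + 1)) * sum_{j=0}^{p} C(p + 1, j) B_j m^(p + 1 - j),
but for small m direct computation is fastest:
1 + 8 + 27 + 64 + 125 + 216 + 343 = 784.

784


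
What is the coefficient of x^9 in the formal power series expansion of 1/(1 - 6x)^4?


The general identity 1/(1 - c x)^r = sum_{k>=0} c^k C(k + r - 1, r - 1) x^k follows by substituting y = c x into 1/(1 - y)^r = sum_{k>=0} C(k + r - 1, r - 1) y^k.
For c = 6, r = 4, k = 9:
6^9 * C(12, 3) = 10077696 * 220 = 2217093120.

2217093120


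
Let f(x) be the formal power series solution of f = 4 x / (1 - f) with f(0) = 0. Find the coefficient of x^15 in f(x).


Apply Lagrange inversion: f = 4 x * phi(f) with phi(t) = 1/(1 - t), so
[x^n] f = 4^n * (1/n) [t^(n-1)] phi(t)^n = 4^n * (1/n) [t^(n-1)] (1 - t)^(-n) = 4^n * (1/n) C(2n - 2, n - 1) = 4^n * C_{n-1}.
For n = 15: C_14 = C(28, 14) / 15 = 40116600/15 = 2674440.
With the 4^15 = 1073741824 factor, the coefficient is 1073741824 * 2674440 = 2871658083778560.

2871658083778560


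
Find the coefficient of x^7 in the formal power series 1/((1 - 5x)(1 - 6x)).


By partial fractions or Cauchy convolution:
The coefficient equals sum_{k=0}^{7} 5^k * 6^(7-k).
= 1288991

1288991


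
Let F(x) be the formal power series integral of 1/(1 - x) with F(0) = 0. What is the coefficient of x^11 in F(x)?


1/(1 - x) = sum_{k>=0} x^k. Integrating termwise and using F(0) = 0 gives
F(x) = sum_{k>=0} x^(k+1) / (k+1) = sum_{m>=1} x^m / m = -ln(1 - x).
So the coefficient of x^11 is 1/11 = 1/11.

1/11


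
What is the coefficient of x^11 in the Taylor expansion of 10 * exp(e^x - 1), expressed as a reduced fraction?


exp(e^x - 1) = sum_{k>=0} Bell_k x^k / k!, where Bell_k is the k-th Bell number.
So the coefficient of x^11 is 10 * Bell_11 / 11!.
Computing: Bell_11 = 678570 and 11! = 39916800, giving
10 * 678570/39916800 = 22619/133056.

22619/133056


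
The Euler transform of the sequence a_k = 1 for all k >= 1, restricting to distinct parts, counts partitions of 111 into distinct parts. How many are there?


Partitions of 111 into distinct parts can be computed via generating function.
Product (1+x)(1+x^2)(1+x^3)...
The coefficient of x^111 = 1087744

1087744


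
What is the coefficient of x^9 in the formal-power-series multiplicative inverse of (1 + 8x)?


The inverse is 1/(1 + 8x). Apply the geometric identity 1/(1 - y) = sum_{k>=0} y^k with y = -8x:
1/(1 + 8x) = sum_{k>=0} (-8)^k x^k.
So the coefficient of x^9 is (-8)^9 = -134217728.

-134217728


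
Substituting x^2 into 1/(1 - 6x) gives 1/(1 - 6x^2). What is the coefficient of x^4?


The coefficient of x^(2m) in 1/(1 - 6x^2) is 6^m.
With n = 4 = 2*2, the coefficient is 6^2 = 36.

36


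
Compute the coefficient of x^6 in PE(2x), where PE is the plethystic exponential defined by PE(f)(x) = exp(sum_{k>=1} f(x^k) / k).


With f(x) = 2x, the exponent is sum_{k>=1} 2 x^k / k = 2 * (-ln(1 - x)). Exponentiating:
PE(2x) = exp(-2 ln(1 - x)) = 1/(1 - x)^2.
By the negative binomial expansion, [x^n] 1/(1 - x)^2 = C(n + 1, 1).
For n = 6: C(7, 1) = 7.

7


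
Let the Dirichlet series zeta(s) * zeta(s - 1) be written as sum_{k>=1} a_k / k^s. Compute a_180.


Convolution gives a_k = sum_{d | k} d * 1 = sum_{d | k} d = sigma(k), the sum of positive divisors of k.
For k = 180, the divisors are 1, 2, 3, 4, 5, 6, 9, 10, 12, 15, 18, 20, 30, 36, 45, 60, 90, 180, so
sigma(180) = 1 + 2 + 3 + 4 + 5 + 6 + 9 + 10 + 12 + 15 + 18 + 20 + 30 + 36 + 45 + 60 + 90 + 180 = 546.

546


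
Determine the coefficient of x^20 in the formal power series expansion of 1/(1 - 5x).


The geometric series identity gives 1/(1 - c x) = sum_{k>=0} c^k x^k, so the coefficient of x^k is c^k.
Here c = 5 and k = 20.
Computing: 5^20 = 95367431640625

95367431640625


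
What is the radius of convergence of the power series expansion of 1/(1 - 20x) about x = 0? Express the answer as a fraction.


Expanding 1/(1 - 20x) = sum_{k>=0} 20^k x^k, the series converges when |20x| < 1, i.e., |x| < 1/20.
So the radius of convergence is 1/20 = 1/20.

1/20


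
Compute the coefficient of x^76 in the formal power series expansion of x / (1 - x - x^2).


Let f(x) = sum_{k>=0} a_k x^k. Multiplying f(x) * (1 - x - x^2) = x and matching coefficients gives a_0 = 0, a_1 = 1, and a_k = a_{k-1} + a_{k-2} for k >= 2. These are the Fibonacci numbers F_k.
Iterating from F_0 = 0, F_1 = 1:
F_0=0, F_1=1, F_2=1, F_3=2, F_4=3, F_5=5, F_6=8, F_7=13, F_8=21, F_9=34, ...
F_76 = 3416454622906707.

3416454622906707


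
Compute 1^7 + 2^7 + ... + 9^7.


This power sum has a closed form given by Faulhaber's formula
sum_{k=1}^{m} k^p = (1 / (p + 1)) * sum_{j=0}^{p} C(p + 1, j) B_j m^(p + 1 - j),
but for small m direct computation is fastest:
1 + 128 + 2187 + 16384 + 78125 + 279936 + 823543 + 2097152 + 4782969 = 8080425.

8080425


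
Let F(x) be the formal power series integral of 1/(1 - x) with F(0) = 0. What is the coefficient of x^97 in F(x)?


1/(1 - x) = sum_{k>=0} x^k. Integrating termwise and using F(0) = 0 gives
F(x) = sum_{k>=0} x^(k+1) / (k+1) = sum_{m>=1} x^m / m = -ln(1 - x).
So the coefficient of x^97 is 1/97 = 1/97.

1/97


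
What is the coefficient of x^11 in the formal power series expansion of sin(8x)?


The Maclaurin series is sin(t) = sum_{k>=0} (-1)^k t^(2k+1) / (2k+1)!, so substituting t = 8x, only odd powers of x are nonzero, with coefficient of x^(2k+1) equal to (-1)^k 8^(2k+1) / (2k+1)!.
Write 11 = 2*5 + 1, giving the coefficient (-1)^5 * 8^11 / 11! = -8589934592/39916800 = -33554432/155925.

-33554432/155925


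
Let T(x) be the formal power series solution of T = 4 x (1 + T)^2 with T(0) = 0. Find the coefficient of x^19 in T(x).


Apply the Lagrange inversion formula: if T = 4 x * phi(T) with phi(t) = (1 + t)^2, then [x^n] T = 4^n * (1/n) [t^(n-1)] phi(t)^n = 4^n * (1/n) [t^(n-1)] (1 + t)^(2n) = 4^n * (1/n) C(2n, n-1).
Using the identity C(2n, n-1) = C(2n, n) * n / (n+1), the unscaled factor equals C(2n, n) / (n+1) = C_n, the n-th Catalan number.
For n = 19: C_19 = C(38, 19) / 20 = 35345263800/20 = 1767263190.
With the 4^19 = 274877906944 factor, the coefficient is 274877906944 * 1767263190 = 485781606686376591360.

485781606686376591360


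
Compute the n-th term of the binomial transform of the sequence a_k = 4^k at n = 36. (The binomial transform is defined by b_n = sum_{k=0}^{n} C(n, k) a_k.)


With a_k = 4^k, b_n = sum_{k=0}^{n} C(n, k) 4^k = (1 + 4)^n by the binomial theorem.
For n = 36: (1 + 4)^36 = 5^36 = 14551915228366851806640625.

14551915228366851806640625


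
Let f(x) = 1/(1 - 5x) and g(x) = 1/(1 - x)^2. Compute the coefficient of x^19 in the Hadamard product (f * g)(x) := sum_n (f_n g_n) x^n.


f has coefficients f_k = 5^k. For g = 1/(1 - x)^2 the coefficient is g_k = C(k + 1, 1) = k + 1. The Hadamard coefficient is (f * g)_k = 5^k * (k + 1).
For k = 19: 5^19 * 20 = 19073486328125 * 20 = 381469726562500.

381469726562500


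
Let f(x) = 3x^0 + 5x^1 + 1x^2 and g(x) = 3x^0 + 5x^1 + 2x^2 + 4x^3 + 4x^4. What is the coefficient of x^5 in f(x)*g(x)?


Cauchy product at x^5:
5*4 + 1*4
= 24

24


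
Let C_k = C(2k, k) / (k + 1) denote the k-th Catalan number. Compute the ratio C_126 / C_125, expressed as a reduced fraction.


Using C_k = (2k)! / (k! (k+1)!), the ratio C_{k+1}/C_k simplifies to
C_{k+1}/C_k = [(2k+2)! / ((k+1)! (k+2)!)] * [k! (k+1)! / (2k)!]
 = (2k+2)(2k+1) / ((k+1)(k+2)) = 2(2k+1) / (k+2).
For k = 125: 2(2*125 + 1) / (125 + 2) = 502/127 = 502/127.

502/127


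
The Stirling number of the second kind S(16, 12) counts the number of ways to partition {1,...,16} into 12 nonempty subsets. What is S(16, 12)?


Using the explicit formula S(n,k) = (1/k!) sum_{j=0}^{k} (-1)^(k-j) C(k,j) j^n:
S(16, 12) = 2757118
Equivalently, S(n,k) is n! times the coefficient of x^n in the EGF (e^x - 1)^k / k!.

2757118


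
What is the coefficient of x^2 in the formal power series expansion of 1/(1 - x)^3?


The expansion 1/(1 - x)^r = sum_{k>=0} C(k + r - 1, r - 1) x^k follows from the multiset / negative-binomial theorem (or from repeated differentiation of the geometric series).
For r = 3 and k = 2:
C(4, 2) = 24 / (2 * 2) = 6.

6


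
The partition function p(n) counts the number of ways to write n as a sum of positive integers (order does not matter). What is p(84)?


Using the generating function prod_{k>=1} 1/(1-x^k), we compute p(84).
By dynamic programming over parts 1 through 84:
p(84) = 26543660

26543660


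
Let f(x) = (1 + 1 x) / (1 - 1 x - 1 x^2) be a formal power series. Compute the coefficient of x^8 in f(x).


Write f(x) = sum_{k>=0} a_k x^k. Multiplying both sides by 1 - 1 x - 1 x^2 gives
(1 - 1 x - 1 x^2) sum_{k>=0} a_k x^k = 1 + 1 x.
Matching coefficients:
 x^0: a_0 = 1
 x^1: a_1 - 1 a_0 = 1  =>  a_1 = 1*1 + 1 = 2
 x^k (k >= 2): a_k = 1 a_{k-1} + 1 a_{k-2}.
Iterating: a_2 = 3, a_3 = 5, a_4 = 8, a_5 = 13, a_6 = 21, a_7 = 34, a_8 = 55.
So the coefficient of x^8 is 55.

55


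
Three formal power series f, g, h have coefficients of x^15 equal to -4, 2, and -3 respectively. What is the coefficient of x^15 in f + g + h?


Series addition is componentwise:
-4 + 2 + -3
= -5

-5


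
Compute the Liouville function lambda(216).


The Liouville function is lambda(k) = (-1)^Omega(k), where Omega(k) counts the prime factors of k with multiplicity.
Factoring: 216 = 2 * 2 * 2 * 3 * 3 * 3, so Omega(216) = 6.
lambda(216) = (-1)^6 = 1.

1


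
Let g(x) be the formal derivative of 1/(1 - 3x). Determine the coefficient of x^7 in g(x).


Differentiate termwise: d/dx sum_{k>=0} 3^k x^k = sum_{k>=1} k 3^k x^(k-1) = sum_{j>=0} (j+1) 3^(j+1) x^j.
Equivalently, d/dx [1/(1 - 3x)] = 3/(1 - 3x)^2.
For j = 7: 8 * 3^8 = 8 * 6561 = 52488.

52488


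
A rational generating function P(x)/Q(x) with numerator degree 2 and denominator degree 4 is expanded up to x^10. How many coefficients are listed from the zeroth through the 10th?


Expanding up to x^10 gives the coefficients for x^0, x^1, ..., x^10.
That is 10 + 1 = 11 coefficients in total.

11


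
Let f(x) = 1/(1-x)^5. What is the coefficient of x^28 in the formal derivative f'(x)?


Differentiate: d/dx [ 1/(1-x)^r ] = r / (1-x)^(r+1).
Here r = 5, so f'(x) = 5 / (1-x)^6.
The expansion of 1/(1-x)^(r+1) has coefficient of x^n equal to C(n+r, r).
So the coefficient of x^28 in f'(x) is
5 * C(33, 5) = 5 * 237336 = 1186680

1186680


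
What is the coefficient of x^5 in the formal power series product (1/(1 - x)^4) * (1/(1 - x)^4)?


Combine the factors: (1/(1 - x)^4) * (1/(1 - x)^4) = 1/(1 - x)^8.
Then use 1/(1 - x)^r = sum_{k>=0} C(k + r - 1, r - 1) x^k with r = 8 and k = 5:
C(12, 7) = 792.

792


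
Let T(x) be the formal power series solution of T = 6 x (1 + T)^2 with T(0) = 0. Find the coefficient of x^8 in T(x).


Apply the Lagrange inversion formula: if T = 6 x * phi(T) with phi(t) = (1 + t)^2, then [x^n] T = 6^n * (1/n) [t^(n-1)] phi(t)^n = 6^n * (1/n) [t^(n-1)] (1 + t)^(2n) = 6^n * (1/n) C(2n, n-1).
Using the identity C(2n, n-1) = C(2n, n) * n / (n+1), the unscaled factor equals C(2n, n) / (n+1) = C_n, the n-th Catalan number.
For n = 8: C_8 = C(16, 8) / 9 = 12870/9 = 1430.
With the 6^8 = 1679616 factor, the coefficient is 1679616 * 1430 = 2401850880.

2401850880


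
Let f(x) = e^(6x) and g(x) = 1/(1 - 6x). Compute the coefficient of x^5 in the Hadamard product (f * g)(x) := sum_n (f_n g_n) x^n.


Expanding: f_k = 6^k/k! (from e^(6x)) and g_k = 6^k (from 1/(1 - 6x)). So the Hadamard coefficient (f * g)_k = 6^k 6^k / k! = (36)^k / k!.
For k = 5: 36^5/5! = 60466176/120 = 2519424/5.

2519424/5


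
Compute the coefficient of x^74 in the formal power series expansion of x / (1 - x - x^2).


Let f(x) = sum_{k>=0} a_k x^k. Multiplying f(x) * (1 - x - x^2) = x and matching coefficients gives a_0 = 0, a_1 = 1, and a_k = a_{k-1} + a_{k-2} for k >= 2. These are the Fibonacci numbers F_k.
Iterating from F_0 = 0, F_1 = 1:
F_0=0, F_1=1, F_2=1, F_3=2, F_4=3, F_5=5, F_6=8, F_7=13, F_8=21, F_9=34, ...
F_74 = 1304969544928657.

1304969544928657


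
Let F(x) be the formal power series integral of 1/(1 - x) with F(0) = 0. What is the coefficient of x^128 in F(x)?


1/(1 - x) = sum_{k>=0} x^k. Integrating termwise and using F(0) = 0 gives
F(x) = sum_{k>=0} x^(k+1) / (k+1) = sum_{m>=1} x^m / m = -ln(1 - x).
So the coefficient of x^128 is 1/128 = 1/128.

1/128


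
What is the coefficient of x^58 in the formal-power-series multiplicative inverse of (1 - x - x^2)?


Let the inverse be f(x) = sum_{k>=0} a_k x^k. From f(x) * (1 - x - x^2) = 1 and matching coefficients:
 x^0: a_0 = 1.
 x^1: a_1 - a_0 = 0, so a_1 = 1.
 x^k (k >= 2): a_k - a_{k-1} - a_{k-2} = 0, i.e. a_k = a_{k-1} + a_{k-2}.
This is the Fibonacci-type recurrence shifted so that a_0 = a_1 = 1.
Iterating: a_0=1, a_1=1, a_2=2, a_3=3, a_4=5, a_5=8, a_6=13, a_7=21, a_8=34, a_9=55, ...
a_58 = 956722026041.

956722026041


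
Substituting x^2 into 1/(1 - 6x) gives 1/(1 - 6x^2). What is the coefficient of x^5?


Since 1/(1 - 6x^2) only has even powers of x,
the coefficient of x^5 (odd) is 0.

0


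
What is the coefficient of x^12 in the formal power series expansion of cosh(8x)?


The Maclaurin series is cosh(t) = sum_{m>=0} t^(2m) / (2m)!, so substituting t = 8x, only even powers of x are nonzero, with coefficient of x^(2m) equal to 8^(2m) / (2m)!.
For x^12 the coefficient is 8^12/12! = 68719476736/479001600 = 67108864/467775.

67108864/467775


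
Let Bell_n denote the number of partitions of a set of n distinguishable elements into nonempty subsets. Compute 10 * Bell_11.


Bell_11 can be computed from the Bell triangle or from Dobinski's identity Bell_n = (1/e) * sum_{k>=0} k^n / k!.
Computing Bell_11 = 678570.
Then 10 * 678570 = 6785700.

6785700


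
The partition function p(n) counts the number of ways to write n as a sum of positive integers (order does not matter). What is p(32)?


Using the generating function prod_{k>=1} 1/(1-x^k), we compute p(32).
By dynamic programming over parts 1 through 32:
p(32) = 8349

8349


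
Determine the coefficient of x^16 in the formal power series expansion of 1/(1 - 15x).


The geometric series identity gives 1/(1 - c x) = sum_{k>=0} c^k x^k, so the coefficient of x^k is c^k.
Here c = 15 and k = 16.
Computing: 15^16 = 6568408355712890625

6568408355712890625


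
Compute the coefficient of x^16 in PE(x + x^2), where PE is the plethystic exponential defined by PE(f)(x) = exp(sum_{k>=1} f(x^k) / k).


With f(x) = x + x^2, the exponent is sum_{k>=1} (x^k + x^(2k)) / k = -ln(1 - x) - ln(1 - x^2). Exponentiating:
PE(x + x^2) = 1 / ((1 - x)(1 - x^2)).
This is the generating function for partitions of n into parts of size 1 or 2. The number of 2's can be any j in 0..8, and the rest are 1's, so
[x^16] = floor(16/2) + 1 = 9.

9


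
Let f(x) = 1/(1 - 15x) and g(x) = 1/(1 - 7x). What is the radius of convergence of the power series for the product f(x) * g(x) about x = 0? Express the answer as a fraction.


The radius of 1/(1 - 15x) is 1/15 (nearest singularity at x = 1/15), and the radius of 1/(1 - 7x) is 1/7.
The product f(x)*g(x) = 1/((1 - 15x)(1 - 7x)) has singularities at both 1/15 and 1/7, so its radius of convergence is the distance to the nearest one:
min(1/15, 1/7) = 1/15.

1/15


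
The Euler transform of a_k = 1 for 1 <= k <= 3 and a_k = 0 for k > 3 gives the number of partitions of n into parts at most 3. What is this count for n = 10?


Partitions of 10 into parts at most 3:
Using generating function (1-x)^(-1)(1-x^2)^(-1)(1-x^3)^(-1),
the coefficient of x^10 = 14

14


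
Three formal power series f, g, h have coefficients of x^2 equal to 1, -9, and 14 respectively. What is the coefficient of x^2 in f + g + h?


Series addition is componentwise:
1 + -9 + 14
= 6

6


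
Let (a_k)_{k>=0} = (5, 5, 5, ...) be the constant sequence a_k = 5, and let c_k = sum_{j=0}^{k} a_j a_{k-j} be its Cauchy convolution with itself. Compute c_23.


Since a_j = 5 for all j >= 0, the convolution sum becomes
c_k = sum_{j=0}^{k} 5 * 5 = 25 * (k + 1).
Equivalently, the generating function of (a_k) is 5/(1 - x) and its square is 25/(1 - x)^2 = sum_{k>=0} 25(k + 1) x^k.
For k = 23: 25 * 24 = 600.

600


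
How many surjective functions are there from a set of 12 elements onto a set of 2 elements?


By inclusion-exclusion on which target elements are missed, the number of surjections from an n-set onto a k-set is
surj(n, k) = sum_{j=0}^{k} (-1)^j C(k, j) (k - j)^n.
Equivalently surj(n, k) = k! * S(n, k), where S(n, k) is the Stirling number of the second kind.
For n = 12, k = 2:
S(12, 2) = 2047, so
surj = 2! * 2047 = 2 * 2047 = 4094.

4094


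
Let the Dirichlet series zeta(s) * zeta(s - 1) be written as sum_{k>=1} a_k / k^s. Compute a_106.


Convolution gives a_k = sum_{d | k} d * 1 = sum_{d | k} d = sigma(k), the sum of positive divisors of k.
For k = 106, the divisors are 1, 2, 53, 106, so
sigma(106) = 1 + 2 + 53 + 106 = 162.

162


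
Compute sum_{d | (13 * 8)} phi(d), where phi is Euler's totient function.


First, 13 * 8 = 104. One classical identity is sum_{d | n} phi(d) = n (each k in [1, n] has a unique gcd with n, and among the k's with gcd(k, n) = n/d there are phi(d) of them). So the sum equals 104. We also verify directly:
Divisors of 104: 1, 2, 4, 8, 13, 26, 52, 104.
phi values: 1, 1, 2, 4, 12, 12, 24, 48.
Sum = 104.

104


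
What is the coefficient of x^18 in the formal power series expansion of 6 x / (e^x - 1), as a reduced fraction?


The exponential generating function for Bernoulli numbers is
x / (e^x - 1) = sum_{k>=0} B_k x^k / k!.
So the coefficient of x^18 in 6 x / (e^x - 1) is 6 B_18 / 18!.
Computing: B_18 = 43867/798, 18! = 6402373705728000, giving
6 * 43867/798 / 6402373705728000 = 43867/851515702861824000.

43867/851515702861824000


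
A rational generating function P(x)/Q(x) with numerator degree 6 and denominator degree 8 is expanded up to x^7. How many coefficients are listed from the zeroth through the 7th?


Expanding up to x^7 gives the coefficients for x^0, x^1, ..., x^7.
That is 7 + 1 = 8 coefficients in total.

8


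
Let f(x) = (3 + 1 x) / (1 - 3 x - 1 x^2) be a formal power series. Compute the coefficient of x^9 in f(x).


Write f(x) = sum_{k>=0} a_k x^k. Multiplying both sides by 1 - 3 x - 1 x^2 gives
(1 - 3 x - 1 x^2) sum_{k>=0} a_k x^k = 3 + 1 x.
Matching coefficients:
 x^0: a_0 = 3
 x^1: a_1 - 3 a_0 = 1  =>  a_1 = 3*3 + 1 = 10
 x^k (k >= 2): a_k = 3 a_{k-1} + 1 a_{k-2}.
Iterating: a_2 = 33, a_3 = 109, a_4 = 360, a_5 = 1189, a_6 = 3927, a_7 = 12970, a_8 = 42837, a_9 = 141481.
So the coefficient of x^9 is 141481.

141481


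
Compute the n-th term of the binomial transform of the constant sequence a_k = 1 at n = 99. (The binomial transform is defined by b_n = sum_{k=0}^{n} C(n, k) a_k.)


With a_k = 1 for all k, b_n = sum_{k=0}^{n} C(n, k) = 2^n by the binomial theorem.
For n = 99: 2^99 = 633825300114114700748351602688.

633825300114114700748351602688


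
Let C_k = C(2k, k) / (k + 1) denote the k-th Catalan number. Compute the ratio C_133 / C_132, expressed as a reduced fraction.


Using C_k = (2k)! / (k! (k+1)!), the ratio C_{k+1}/C_k simplifies to
C_{k+1}/C_k = [(2k+2)! / ((k+1)! (k+2)!)] * [k! (k+1)! / (2k)!]
 = (2k+2)(2k+1) / ((k+1)(k+2)) = 2(2k+1) / (k+2).
For k = 132: 2(2*132 + 1) / (132 + 2) = 530/134 = 265/67.

265/67


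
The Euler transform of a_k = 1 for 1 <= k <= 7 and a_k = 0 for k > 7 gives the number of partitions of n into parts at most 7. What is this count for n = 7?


Partitions of 7 into parts at most 7:
Using generating function (1-x)^(-1)(1-x^2)^(-1)...(1-x^7)^(-1),
the coefficient of x^7 = 15

15


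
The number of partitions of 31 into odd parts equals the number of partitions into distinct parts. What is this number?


Computing partitions of 31 into odd parts (1, 3, 5, ...):
Using the generating function prod_{k>=0} 1/(1-x^(2k+1)),
the count is 340

340


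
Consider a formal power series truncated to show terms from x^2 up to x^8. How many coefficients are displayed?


From x^2 to x^8 inclusive, the count is 8 - 2 + 1 = 7.

7


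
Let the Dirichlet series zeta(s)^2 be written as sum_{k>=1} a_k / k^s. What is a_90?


The Dirichlet convolution of the constant function 1 with itself gives (1 * 1)(k) = sum_{d | k} 1 = d(k), the number of positive divisors of k.
Since zeta(s) = sum_{k>=1} 1/k^s, we have zeta(s)^2 = sum_{k>=1} d(k)/k^s, so a_k = d(k).
For k = 90: the divisors are 1, 2, 3, 5, 6, 9, 10, 15, 18, 30, 45, 90.
Count = 12.

12


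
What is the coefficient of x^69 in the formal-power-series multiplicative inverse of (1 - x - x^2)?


Let the inverse be f(x) = sum_{k>=0} a_k x^k. From f(x) * (1 - x - x^2) = 1 and matching coefficients:
 x^0: a_0 = 1.
 x^1: a_1 - a_0 = 0, so a_1 = 1.
 x^k (k >= 2): a_k - a_{k-1} - a_{k-2} = 0, i.e. a_k = a_{k-1} + a_{k-2}.
This is the Fibonacci-type recurrence shifted so that a_0 = a_1 = 1.
Iterating: a_0=1, a_1=1, a_2=2, a_3=3, a_4=5, a_5=8, a_6=13, a_7=21, a_8=34, a_9=55, ...
a_69 = 190392490709135.

190392490709135


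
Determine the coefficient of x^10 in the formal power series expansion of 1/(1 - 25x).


The geometric series identity gives 1/(1 - c x) = sum_{k>=0} c^k x^k, so the coefficient of x^k is c^k.
Here c = 25 and k = 10.
Computing: 25^10 = 95367431640625

95367431640625


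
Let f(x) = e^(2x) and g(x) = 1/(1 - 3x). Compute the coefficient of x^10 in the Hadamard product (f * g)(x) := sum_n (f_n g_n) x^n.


Expanding: f_k = 2^k/k! (from e^(2x)) and g_k = 3^k (from 1/(1 - 3x)). So the Hadamard coefficient (f * g)_k = 2^k 3^k / k! = (6)^k / k!.
For k = 10: 6^10/10! = 60466176/3628800 = 2916/175.

2916/175


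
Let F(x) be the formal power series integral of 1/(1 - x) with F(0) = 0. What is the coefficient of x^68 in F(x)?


1/(1 - x) = sum_{k>=0} x^k. Integrating termwise and using F(0) = 0 gives
F(x) = sum_{k>=0} x^(k+1) / (k+1) = sum_{m>=1} x^m / m = -ln(1 - x).
So the coefficient of x^68 is 1/68 = 1/68.

1/68


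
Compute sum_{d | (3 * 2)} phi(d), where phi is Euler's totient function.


First, 3 * 2 = 6. One classical identity is sum_{d | n} phi(d) = n (each k in [1, n] has a unique gcd with n, and among the k's with gcd(k, n) = n/d there are phi(d) of them). So the sum equals 6. We also verify directly:
Divisors of 6: 1, 2, 3, 6.
phi values: 1, 1, 2, 2.
Sum = 6.

6


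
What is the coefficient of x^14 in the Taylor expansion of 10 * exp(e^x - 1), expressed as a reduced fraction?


exp(e^x - 1) = sum_{k>=0} Bell_k x^k / k!, where Bell_k is the k-th Bell number.
So the coefficient of x^14 is 10 * Bell_14 / 14!.
Computing: Bell_14 = 190899322 and 14! = 87178291200, giving
10 * 190899322/87178291200 = 95449661/4358914560.

95449661/4358914560


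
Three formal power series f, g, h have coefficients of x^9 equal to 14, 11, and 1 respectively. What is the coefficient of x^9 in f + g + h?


Series addition is componentwise:
14 + 11 + 1
= 26

26


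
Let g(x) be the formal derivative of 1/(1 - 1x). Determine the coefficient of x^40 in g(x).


Differentiate termwise: d/dx sum_{k>=0} 1^k x^k = sum_{k>=1} k 1^k x^(k-1) = sum_{j>=0} (j+1) 1^(j+1) x^j.
Equivalently, d/dx [1/(1 - 1x)] = 1/(1 - 1x)^2.
For j = 40: 41 * 1^41 = 41 * 1 = 41.

41


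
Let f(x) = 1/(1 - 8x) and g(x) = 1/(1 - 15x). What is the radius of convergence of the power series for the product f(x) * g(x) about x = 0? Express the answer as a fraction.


The radius of 1/(1 - 8x) is 1/8 (nearest singularity at x = 1/8), and the radius of 1/(1 - 15x) is 1/15.
The product f(x)*g(x) = 1/((1 - 8x)(1 - 15x)) has singularities at both 1/8 and 1/15, so its radius of convergence is the distance to the nearest one:
min(1/8, 1/15) = 1/15.

1/15


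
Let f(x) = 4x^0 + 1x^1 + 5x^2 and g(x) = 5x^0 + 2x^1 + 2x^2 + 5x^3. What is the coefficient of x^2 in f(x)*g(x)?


Cauchy product at x^2:
4*2 + 1*2 + 5*5
= 35

35


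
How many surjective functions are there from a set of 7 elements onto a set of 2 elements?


By inclusion-exclusion on which target elements are missed, the number of surjections from an n-set onto a k-set is
surj(n, k) = sum_{j=0}^{k} (-1)^j C(k, j) (k - j)^n.
Equivalently surj(n, k) = k! * S(n, k), where S(n, k) is the Stirling number of the second kind.
For n = 7, k = 2:
S(7, 2) = 63, so
surj = 2! * 63 = 2 * 63 = 126.

126


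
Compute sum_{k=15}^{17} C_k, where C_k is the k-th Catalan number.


C_15 through C_17: 9694845, 35357670, 129644790
Sum = 9694845 + 35357670 + 129644790
= 174697305

174697305


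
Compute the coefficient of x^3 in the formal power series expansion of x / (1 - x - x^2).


Let f(x) = sum_{k>=0} a_k x^k. Multiplying f(x) * (1 - x - x^2) = x and matching coefficients gives a_0 = 0, a_1 = 1, and a_k = a_{k-1} + a_{k-2} for k >= 2. These are the Fibonacci numbers F_k.
Iterating from F_0 = 0, F_1 = 1:
F_0=0, F_1=1, F_2=1, F_3=2
F_3 = 2.

2


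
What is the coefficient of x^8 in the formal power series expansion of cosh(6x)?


The Maclaurin series is cosh(t) = sum_{m>=0} t^(2m) / (2m)!, so substituting t = 6x, only even powers of x are nonzero, with coefficient of x^(2m) equal to 6^(2m) / (2m)!.
For x^8 the coefficient is 6^8/8! = 1679616/40320 = 1458/35.

1458/35


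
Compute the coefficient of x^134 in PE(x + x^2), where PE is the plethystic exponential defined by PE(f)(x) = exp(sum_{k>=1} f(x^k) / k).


With f(x) = x + x^2, the exponent is sum_{k>=1} (x^k + x^(2k)) / k = -ln(1 - x) - ln(1 - x^2). Exponentiating:
PE(x + x^2) = 1 / ((1 - x)(1 - x^2)).
This is the generating function for partitions of n into parts of size 1 or 2. The number of 2's can be any j in 0..67, and the rest are 1's, so
[x^134] = floor(134/2) + 1 = 68.

68


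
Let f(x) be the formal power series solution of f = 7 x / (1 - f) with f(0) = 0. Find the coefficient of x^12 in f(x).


Apply Lagrange inversion: f = 7 x * phi(f) with phi(t) = 1/(1 - t), so
[x^n] f = 7^n * (1/n) [t^(n-1)] phi(t)^n = 7^n * (1/n) [t^(n-1)] (1 - t)^(-n) = 7^n * (1/n) C(2n - 2, n - 1) = 7^n * C_{n-1}.
For n = 12: C_11 = C(22, 11) / 12 = 705432/12 = 58786.
With the 7^12 = 13841287201 factor, the coefficient is 13841287201 * 58786 = 813673909397986.

813673909397986


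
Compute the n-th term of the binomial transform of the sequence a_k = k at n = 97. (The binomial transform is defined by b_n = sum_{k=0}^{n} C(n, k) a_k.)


With a_k = k, b_n = sum_{k=0}^{n} C(n, k) k. Using k * C(n, k) = n * C(n-1, k-1) gives b_n = n * sum_{k>=1} C(n-1, k-1) = n * 2^(n-1).
For n = 97: 97 * 2^96 = 97 * 79228162514264337593543950336 = 7685131763883640746573763182592.

7685131763883640746573763182592
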